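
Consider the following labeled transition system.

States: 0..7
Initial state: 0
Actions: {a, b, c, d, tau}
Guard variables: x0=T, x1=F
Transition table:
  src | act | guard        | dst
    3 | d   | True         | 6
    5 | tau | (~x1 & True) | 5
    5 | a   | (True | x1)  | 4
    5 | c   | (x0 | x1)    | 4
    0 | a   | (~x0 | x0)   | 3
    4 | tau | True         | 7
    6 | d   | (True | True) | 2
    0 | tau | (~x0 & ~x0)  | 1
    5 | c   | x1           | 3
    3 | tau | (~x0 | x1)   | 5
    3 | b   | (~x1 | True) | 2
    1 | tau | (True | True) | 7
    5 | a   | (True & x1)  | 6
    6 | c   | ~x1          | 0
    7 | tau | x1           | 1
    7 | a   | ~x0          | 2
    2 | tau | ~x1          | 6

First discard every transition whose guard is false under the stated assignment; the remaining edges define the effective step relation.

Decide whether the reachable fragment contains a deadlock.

Answer: DEADLOCK-FREE

Trace:
Reachable = {0,2,3,6}
  0: a→3  [deg 1]
  2: tau→6  [deg 1]
  3: b→2  d→6  [deg 2]
  6: c→0  d→2  [deg 2]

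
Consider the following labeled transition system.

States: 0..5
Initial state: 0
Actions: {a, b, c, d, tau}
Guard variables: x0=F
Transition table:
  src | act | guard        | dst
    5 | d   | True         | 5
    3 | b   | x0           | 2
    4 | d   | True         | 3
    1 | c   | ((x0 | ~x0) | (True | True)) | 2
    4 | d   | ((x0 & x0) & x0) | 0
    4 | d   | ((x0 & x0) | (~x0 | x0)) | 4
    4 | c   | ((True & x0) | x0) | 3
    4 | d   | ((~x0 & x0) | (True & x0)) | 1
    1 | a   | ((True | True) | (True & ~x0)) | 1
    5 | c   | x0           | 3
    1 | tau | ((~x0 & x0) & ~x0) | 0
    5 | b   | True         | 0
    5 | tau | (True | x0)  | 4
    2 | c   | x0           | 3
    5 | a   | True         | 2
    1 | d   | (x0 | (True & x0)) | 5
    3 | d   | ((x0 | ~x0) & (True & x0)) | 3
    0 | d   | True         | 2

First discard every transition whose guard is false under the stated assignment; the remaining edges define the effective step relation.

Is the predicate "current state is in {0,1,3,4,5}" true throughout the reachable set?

Answer: INVARIANT VIOLATED at state 2

Trace:
Inv-set: {0,1,3,4,5}
Reach set: {0,2}
  0: safe
  2: VIOLATES
counterexample path to 2: d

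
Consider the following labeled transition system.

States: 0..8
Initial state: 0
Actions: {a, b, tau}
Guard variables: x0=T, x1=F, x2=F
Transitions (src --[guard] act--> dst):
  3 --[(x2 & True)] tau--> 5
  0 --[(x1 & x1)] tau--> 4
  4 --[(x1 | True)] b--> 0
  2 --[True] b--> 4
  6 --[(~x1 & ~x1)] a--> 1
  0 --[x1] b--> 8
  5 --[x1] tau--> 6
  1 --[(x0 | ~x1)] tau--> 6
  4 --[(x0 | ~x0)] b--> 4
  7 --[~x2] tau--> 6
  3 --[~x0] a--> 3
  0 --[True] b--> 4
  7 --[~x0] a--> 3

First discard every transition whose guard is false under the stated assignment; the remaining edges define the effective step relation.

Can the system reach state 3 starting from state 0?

Guard filter leaves 7 enabled edge(s).
L0 = {0}
L1 = {4}  now seen {0,4}
Reachable = {0,4}

Answer: UNREACHABLE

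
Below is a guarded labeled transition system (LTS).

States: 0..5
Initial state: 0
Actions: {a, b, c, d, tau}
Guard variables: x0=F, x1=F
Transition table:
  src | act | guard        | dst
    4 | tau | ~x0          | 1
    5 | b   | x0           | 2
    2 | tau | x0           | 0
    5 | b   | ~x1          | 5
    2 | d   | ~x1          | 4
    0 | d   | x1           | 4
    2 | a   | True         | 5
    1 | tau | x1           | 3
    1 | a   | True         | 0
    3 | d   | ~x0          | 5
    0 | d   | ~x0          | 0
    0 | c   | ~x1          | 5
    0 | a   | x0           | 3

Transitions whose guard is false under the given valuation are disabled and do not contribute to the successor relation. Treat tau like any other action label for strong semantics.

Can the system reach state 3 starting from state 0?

Answer: UNREACHABLE

Trace:
8 transition(s) survive guard evaluation.
depth 0: {0}
depth 1: {5}  cumulative {0,5}
R = {0,5}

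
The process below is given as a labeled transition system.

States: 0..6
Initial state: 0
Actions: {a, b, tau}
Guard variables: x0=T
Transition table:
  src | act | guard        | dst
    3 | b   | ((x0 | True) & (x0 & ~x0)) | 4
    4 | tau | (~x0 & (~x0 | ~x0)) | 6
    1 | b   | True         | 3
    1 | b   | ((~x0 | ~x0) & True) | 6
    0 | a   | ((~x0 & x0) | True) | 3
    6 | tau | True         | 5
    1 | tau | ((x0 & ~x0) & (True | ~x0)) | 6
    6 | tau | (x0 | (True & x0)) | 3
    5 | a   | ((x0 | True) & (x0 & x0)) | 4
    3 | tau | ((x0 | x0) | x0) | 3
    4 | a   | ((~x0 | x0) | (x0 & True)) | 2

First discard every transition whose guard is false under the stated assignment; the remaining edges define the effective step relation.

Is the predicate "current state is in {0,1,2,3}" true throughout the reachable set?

Answer: INVARIANT HOLDS

Working:
Inv-set: {0,1,2,3}
R = {0,3}
  0: safe
  3: safe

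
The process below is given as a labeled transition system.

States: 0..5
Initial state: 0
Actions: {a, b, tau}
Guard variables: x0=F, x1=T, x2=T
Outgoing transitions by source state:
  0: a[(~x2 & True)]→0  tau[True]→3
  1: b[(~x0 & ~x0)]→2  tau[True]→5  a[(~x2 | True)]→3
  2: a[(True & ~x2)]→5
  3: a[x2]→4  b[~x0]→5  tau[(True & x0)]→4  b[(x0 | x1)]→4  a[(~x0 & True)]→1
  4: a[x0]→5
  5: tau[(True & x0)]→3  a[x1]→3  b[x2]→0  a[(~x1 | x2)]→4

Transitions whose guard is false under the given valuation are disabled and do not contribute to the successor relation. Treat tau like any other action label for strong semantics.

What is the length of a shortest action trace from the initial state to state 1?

Answer: 2

Working:
Layered search for 1:
  L0 = {0}
  L1 = {3}
  L2 = {1,4,5}
first hit 1 at d=2 via tau·a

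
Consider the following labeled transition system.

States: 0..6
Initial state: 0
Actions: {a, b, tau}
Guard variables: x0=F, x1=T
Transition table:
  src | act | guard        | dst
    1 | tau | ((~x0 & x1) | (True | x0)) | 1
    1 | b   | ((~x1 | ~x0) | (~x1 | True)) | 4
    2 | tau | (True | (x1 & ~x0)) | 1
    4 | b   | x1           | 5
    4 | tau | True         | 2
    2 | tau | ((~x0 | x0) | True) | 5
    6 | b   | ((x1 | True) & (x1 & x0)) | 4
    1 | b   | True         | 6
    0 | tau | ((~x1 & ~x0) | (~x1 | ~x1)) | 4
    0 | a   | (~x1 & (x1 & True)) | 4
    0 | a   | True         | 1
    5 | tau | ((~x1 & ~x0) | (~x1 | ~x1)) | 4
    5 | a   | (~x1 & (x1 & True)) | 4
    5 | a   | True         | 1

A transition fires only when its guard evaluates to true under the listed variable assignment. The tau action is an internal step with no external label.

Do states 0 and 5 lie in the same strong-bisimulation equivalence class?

Refine partition for ~:
  P[0] = {{0,1,2,3,4,5,6}}
  P[1] = {{0,5},{1,4},{2},{3,6}}
  P[2] = {{0,5},{1},{2},{3,6},{4}}
Fixed point at round 3; 5 class(es).
[0]={0,5}  [5]={0,5}

Answer: BISIMILAR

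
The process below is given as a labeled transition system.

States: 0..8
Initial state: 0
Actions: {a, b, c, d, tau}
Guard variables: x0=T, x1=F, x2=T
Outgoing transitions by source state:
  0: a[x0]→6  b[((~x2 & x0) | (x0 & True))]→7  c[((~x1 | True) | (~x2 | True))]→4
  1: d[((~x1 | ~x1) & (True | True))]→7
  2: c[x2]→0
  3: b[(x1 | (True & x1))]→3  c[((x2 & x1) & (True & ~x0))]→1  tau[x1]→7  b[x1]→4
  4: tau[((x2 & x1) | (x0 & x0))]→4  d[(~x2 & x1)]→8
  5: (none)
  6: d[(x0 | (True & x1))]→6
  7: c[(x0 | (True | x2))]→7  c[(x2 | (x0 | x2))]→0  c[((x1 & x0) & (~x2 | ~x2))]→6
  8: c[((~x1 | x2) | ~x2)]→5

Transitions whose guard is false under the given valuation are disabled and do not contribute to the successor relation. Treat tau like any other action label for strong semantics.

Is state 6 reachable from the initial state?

Answer: REACHABLE

Working:
After dropping false guards: 10 live edges.
L0 = {0}
L1 = {4,6,7}  total {0,4,6,7}
Reach set: {0,4,6,7}
trace reaching 6: a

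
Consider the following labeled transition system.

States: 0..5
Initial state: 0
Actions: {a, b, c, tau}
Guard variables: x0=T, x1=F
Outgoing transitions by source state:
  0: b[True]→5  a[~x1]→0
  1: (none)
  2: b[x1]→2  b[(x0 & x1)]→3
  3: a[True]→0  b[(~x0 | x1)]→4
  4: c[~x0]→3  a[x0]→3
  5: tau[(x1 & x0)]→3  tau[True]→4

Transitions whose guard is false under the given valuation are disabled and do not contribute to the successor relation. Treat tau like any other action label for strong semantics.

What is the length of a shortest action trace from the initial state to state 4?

BFS to 4:
  L0 = {0}
  L1 = {5}
  L2 = {4}
depth(4)=2, e.g. b·tau

Answer: 2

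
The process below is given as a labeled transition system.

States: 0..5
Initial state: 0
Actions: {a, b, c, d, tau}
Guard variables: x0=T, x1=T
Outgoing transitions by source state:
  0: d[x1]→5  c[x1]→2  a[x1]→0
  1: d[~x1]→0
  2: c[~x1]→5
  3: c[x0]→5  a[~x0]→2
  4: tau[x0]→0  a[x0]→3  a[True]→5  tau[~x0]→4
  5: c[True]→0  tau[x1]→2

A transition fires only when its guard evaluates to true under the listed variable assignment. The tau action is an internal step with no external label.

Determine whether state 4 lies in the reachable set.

After dropping false guards: 9 live edges.
Layer 0: {0}
Layer 1: {2,5}  now seen {0,2,5}
Reachable = {0,2,5}

Answer: UNREACHABLE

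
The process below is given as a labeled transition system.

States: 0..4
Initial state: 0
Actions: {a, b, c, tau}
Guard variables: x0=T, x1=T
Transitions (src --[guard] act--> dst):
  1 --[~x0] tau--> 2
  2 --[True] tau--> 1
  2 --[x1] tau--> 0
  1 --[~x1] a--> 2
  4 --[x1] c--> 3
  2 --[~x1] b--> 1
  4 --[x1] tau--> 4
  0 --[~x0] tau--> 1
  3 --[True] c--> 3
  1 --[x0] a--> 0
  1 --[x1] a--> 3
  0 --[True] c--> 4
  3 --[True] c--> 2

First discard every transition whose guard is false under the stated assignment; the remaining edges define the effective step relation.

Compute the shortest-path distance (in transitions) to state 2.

Answer: 3

Trace:
Breadth-first toward 2:
  depth 0: {0}
  depth 1: {4}
  depth 2: {3}
  depth 3: {2}
2 enters at depth 3; path c·c·c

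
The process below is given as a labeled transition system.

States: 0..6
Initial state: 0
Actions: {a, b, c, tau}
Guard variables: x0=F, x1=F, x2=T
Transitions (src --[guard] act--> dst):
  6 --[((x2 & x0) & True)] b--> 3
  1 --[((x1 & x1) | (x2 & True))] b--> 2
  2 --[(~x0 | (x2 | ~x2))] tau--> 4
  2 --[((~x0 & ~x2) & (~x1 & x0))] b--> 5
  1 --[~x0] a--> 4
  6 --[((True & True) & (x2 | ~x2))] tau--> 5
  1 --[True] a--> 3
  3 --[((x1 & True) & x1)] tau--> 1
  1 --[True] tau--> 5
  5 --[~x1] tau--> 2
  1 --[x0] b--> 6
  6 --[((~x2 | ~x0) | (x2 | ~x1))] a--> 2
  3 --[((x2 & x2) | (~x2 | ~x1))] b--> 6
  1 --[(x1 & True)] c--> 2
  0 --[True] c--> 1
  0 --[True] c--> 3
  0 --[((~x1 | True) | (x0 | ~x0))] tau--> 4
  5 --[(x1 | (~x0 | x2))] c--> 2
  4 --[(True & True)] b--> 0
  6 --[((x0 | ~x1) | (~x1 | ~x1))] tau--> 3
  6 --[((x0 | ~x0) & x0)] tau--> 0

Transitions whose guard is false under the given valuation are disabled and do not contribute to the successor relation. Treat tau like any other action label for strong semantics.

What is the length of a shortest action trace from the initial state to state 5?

BFS to 5:
  Layer 0: {0}
  Layer 1: {1,3,4}
  Layer 2: {2,5,6}
depth(5)=2, e.g. c·tau

Answer: 2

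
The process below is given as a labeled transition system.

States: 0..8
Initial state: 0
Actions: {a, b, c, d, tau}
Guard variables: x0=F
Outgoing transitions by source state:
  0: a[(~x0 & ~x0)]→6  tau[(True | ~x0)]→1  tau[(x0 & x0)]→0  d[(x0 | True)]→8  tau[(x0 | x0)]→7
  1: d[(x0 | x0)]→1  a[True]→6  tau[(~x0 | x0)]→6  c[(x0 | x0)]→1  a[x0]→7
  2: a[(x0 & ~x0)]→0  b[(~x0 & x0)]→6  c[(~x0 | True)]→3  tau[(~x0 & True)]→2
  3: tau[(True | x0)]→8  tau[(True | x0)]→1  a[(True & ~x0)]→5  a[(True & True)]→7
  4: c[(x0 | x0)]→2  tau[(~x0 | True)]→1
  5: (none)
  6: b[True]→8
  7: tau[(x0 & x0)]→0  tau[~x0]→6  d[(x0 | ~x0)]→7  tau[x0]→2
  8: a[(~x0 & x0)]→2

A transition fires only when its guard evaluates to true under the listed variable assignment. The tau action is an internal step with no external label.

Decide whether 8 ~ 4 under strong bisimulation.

Bisimulation quotient by refinement:
  round 0: {{0,1,2,3,4,5,6,7,8}}
  round 1: {{0},{1,3},{2},{4},{5,8},{6},{7}}
  round 2: {{0},{1},{2},{3},{4},{5,8},{6},{7}}
stable after 3 split(s): 8 block(s)
class of 8: {5,8}; class of 4: {4}

Answer: NOT BISIMILAR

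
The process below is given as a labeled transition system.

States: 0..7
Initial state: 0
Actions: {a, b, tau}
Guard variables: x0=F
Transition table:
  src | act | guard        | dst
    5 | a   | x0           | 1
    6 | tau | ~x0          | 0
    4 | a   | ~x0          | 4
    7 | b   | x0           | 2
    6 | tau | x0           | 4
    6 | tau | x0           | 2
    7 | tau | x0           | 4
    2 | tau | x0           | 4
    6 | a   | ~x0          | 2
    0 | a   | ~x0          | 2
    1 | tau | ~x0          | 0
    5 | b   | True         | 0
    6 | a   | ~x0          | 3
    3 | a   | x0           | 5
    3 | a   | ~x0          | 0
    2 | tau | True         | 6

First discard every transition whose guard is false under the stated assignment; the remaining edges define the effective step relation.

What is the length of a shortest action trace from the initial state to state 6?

Answer: 2

Trace:
BFS to 6:
  Layer 0: {0}
  Layer 1: {2}
  Layer 2: {6}
first hit 6 at d=2 via a·tau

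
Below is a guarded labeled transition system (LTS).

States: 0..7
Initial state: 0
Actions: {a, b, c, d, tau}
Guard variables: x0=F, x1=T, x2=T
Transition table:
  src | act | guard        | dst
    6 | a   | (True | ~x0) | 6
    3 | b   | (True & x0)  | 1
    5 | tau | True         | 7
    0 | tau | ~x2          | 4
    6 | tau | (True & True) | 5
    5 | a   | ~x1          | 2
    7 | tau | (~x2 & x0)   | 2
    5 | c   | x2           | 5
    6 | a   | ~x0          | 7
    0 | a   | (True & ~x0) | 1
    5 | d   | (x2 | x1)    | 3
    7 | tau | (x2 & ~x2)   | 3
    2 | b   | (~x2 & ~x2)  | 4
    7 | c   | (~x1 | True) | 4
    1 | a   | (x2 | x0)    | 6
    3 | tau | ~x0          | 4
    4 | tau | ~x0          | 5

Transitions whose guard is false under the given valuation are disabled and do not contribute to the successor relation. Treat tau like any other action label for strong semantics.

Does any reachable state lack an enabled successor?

R = {0,1,3,4,5,6,7}
  0: a→1  [deg 1]
  1: a→6  [deg 1]
  3: tau→4  [deg 1]
  4: tau→5  [deg 1]
  5: c→5  d→3  tau→7  [deg 3]
  6: a→6  a→7  tau→5  [deg 3]
  7: c→4  [deg 1]

Answer: DEADLOCK-FREE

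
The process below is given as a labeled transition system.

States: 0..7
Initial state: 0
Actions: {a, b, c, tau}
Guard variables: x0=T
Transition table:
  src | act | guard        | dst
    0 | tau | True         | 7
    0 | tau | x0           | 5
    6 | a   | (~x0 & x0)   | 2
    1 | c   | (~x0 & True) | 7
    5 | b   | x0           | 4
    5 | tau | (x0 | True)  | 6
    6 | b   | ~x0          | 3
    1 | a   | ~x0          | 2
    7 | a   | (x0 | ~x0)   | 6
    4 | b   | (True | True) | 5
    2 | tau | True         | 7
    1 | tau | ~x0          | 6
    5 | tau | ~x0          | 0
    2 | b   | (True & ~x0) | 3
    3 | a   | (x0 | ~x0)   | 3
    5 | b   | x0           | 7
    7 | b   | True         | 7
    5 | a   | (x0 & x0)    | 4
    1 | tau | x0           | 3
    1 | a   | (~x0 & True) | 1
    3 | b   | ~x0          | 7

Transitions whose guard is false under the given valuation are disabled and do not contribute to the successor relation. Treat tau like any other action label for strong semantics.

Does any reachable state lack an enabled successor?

Reachable = {0,4,5,6,7}
  0: tau→5  tau→7  [2 out]
  4: b→5  [1 out]
  5: a→4  b→4  b→7  tau→6  [4 out]
  6: ∅  [no exit]
  7: a→6  b→7  [2 out]
Path to 6: tau·tau

Answer: DEADLOCK at state 6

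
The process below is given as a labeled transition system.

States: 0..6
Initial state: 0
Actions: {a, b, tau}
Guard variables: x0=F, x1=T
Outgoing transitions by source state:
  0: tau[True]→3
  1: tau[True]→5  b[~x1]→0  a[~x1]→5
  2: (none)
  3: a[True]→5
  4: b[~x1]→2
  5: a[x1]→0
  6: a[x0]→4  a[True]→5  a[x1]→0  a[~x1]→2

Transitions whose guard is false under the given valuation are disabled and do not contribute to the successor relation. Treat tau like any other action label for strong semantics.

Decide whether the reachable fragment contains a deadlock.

Reach set: {0,3,5}
  0: tau→3  [deg 1]
  3: a→5  [deg 1]
  5: a→0  [deg 1]

Answer: DEADLOCK-FREE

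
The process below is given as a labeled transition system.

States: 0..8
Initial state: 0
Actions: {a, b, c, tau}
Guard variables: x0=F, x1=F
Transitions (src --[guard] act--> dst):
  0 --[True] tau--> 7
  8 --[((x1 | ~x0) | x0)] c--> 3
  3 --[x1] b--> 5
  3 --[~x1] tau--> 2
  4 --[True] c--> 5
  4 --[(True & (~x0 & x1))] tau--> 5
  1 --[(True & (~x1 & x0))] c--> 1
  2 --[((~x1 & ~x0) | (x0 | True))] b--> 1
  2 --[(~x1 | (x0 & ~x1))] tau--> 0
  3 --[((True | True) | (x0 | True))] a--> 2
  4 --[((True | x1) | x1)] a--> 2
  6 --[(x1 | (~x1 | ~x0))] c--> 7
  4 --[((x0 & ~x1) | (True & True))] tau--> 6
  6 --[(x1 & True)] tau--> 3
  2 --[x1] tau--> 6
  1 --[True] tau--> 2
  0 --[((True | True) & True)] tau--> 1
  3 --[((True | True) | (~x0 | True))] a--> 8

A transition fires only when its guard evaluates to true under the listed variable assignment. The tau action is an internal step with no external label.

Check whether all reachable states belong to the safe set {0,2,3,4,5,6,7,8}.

Answer: INVARIANT VIOLATED at state 1

Analysis:
Inv-set: {0,2,3,4,5,6,7,8}
R = {0,1,2,7}
  0: safe
  1: outside
  2: safe
  7: safe
reach 1 via tau — violates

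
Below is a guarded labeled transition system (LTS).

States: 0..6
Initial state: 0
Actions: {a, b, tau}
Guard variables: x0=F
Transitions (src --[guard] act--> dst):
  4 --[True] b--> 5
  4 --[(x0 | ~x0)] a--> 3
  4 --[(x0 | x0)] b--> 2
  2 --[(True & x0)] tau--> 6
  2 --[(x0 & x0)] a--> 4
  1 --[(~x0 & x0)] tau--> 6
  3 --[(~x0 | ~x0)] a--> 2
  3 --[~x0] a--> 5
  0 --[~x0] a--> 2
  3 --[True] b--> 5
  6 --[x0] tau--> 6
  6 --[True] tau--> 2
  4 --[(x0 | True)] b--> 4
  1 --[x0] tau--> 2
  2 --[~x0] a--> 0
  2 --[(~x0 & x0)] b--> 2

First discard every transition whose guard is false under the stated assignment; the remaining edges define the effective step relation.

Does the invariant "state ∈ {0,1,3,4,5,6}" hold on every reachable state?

Answer: INVARIANT VIOLATED at state 2

Working:
Allowed set {0,1,3,4,5,6}
R = {0,2}
  0: ok
  2: VIOLATES
counterexample path to 2: a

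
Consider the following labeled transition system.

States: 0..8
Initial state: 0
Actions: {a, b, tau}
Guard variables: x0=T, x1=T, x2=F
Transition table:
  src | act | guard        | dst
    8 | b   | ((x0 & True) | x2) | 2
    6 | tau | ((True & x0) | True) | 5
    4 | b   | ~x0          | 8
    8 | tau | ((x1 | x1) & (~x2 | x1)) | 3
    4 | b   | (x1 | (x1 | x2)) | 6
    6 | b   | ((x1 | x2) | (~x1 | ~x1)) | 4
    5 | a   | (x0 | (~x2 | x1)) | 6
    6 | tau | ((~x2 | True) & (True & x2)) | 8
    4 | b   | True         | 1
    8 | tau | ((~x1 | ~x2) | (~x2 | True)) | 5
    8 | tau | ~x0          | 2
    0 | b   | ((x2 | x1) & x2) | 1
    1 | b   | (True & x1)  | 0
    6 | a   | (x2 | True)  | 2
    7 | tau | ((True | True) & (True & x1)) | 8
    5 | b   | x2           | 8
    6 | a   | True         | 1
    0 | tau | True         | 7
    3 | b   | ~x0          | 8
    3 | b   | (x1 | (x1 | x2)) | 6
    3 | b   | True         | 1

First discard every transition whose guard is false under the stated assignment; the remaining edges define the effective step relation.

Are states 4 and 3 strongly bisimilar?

Refine partition for ~:
  π0 = {{0,1,2,3,4,5,6,7,8}}
  π1 = {{0,7},{1,3,4},{2},{5},{6},{8}}
  π2 = {{0},{1},{2},{3,4},{5},{6},{7},{8}}
8 equivalence class(es) (converged in 3)
class of 4: {3,4}; class of 3: {3,4}

Answer: BISIMILAR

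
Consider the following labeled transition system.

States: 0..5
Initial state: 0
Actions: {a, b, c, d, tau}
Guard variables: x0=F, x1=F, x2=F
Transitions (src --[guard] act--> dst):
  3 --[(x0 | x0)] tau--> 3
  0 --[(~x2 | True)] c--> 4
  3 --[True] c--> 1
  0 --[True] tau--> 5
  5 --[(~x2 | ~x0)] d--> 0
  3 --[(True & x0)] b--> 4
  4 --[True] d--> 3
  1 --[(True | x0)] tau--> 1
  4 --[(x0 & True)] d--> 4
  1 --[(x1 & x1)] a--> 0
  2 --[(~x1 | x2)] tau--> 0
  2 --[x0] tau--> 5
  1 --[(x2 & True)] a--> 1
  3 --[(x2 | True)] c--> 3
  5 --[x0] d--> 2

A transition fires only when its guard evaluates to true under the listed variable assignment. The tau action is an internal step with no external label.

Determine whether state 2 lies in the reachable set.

8 transition(s) survive guard evaluation.
Layer 0: {0}
Layer 1: {4,5}  total {0,4,5}
Layer 2: {3}  total {0,3,4,5}
Layer 3: {1}  total {0,1,3,4,5}
Reach set: {0,1,3,4,5}

Answer: UNREACHABLE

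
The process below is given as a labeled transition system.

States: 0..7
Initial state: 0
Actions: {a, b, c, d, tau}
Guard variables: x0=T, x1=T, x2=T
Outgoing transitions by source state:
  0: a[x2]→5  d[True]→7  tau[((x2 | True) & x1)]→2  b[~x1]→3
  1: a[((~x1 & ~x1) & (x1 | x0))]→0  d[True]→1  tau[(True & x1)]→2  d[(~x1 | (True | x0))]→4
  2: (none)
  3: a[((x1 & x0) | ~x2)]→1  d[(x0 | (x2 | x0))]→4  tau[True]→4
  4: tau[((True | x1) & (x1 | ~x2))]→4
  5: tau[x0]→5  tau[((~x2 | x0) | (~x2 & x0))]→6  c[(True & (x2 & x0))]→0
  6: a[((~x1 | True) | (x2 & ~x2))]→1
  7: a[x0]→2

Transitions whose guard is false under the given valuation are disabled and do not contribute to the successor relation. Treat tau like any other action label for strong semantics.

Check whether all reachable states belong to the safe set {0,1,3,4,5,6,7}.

Allowed set {0,1,3,4,5,6,7}
Reachable = {0,1,2,4,5,6,7}
  0: ✓
  1: ✓
  2: VIOLATES
  4: ✓
  5: ✓
  6: ✓
  7: ✓
counterexample path to 2: tau

Answer: INVARIANT VIOLATED at state 2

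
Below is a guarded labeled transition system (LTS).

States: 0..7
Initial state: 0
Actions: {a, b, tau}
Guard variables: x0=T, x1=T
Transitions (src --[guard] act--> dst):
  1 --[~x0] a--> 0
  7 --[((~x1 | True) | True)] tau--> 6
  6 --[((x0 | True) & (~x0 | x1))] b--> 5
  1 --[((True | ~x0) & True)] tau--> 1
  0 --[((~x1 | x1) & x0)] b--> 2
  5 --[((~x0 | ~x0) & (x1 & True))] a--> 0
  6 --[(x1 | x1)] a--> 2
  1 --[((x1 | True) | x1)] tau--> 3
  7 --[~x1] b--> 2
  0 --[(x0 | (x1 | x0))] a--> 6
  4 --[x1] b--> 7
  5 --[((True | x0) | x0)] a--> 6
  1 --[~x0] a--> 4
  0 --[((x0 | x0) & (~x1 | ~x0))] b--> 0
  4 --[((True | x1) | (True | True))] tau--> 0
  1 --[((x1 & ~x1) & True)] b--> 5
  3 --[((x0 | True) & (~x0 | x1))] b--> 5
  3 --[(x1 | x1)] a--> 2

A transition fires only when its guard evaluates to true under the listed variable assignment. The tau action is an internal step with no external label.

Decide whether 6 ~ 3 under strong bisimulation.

Answer: BISIMILAR

Analysis:
Bisimulation quotient by refinement:
  P[0] = {{0,1,2,3,4,5,6,7}}
  P[1] = {{0,3,6},{1,7},{2},{4},{5}}
  P[2] = {{0},{1},{2},{3,6},{4},{5},{7}}
stable after 3 split(s): 7 block(s)
class of 6: {3,6}; class of 3: {3,6}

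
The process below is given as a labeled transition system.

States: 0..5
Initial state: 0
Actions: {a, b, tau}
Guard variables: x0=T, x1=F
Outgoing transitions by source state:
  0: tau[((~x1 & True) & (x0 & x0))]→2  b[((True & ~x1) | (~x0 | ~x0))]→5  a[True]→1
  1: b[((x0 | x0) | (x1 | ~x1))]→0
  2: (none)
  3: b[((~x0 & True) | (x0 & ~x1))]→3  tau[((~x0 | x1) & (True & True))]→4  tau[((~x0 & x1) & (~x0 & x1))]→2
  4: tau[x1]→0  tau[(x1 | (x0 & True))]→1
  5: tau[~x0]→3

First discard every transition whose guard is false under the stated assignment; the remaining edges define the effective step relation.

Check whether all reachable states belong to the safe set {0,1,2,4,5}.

Inv-set: {0,1,2,4,5}
Reach set: {0,1,2,5}
  0: ✓
  1: ✓
  2: ✓
  5: ✓

Answer: INVARIANT HOLDS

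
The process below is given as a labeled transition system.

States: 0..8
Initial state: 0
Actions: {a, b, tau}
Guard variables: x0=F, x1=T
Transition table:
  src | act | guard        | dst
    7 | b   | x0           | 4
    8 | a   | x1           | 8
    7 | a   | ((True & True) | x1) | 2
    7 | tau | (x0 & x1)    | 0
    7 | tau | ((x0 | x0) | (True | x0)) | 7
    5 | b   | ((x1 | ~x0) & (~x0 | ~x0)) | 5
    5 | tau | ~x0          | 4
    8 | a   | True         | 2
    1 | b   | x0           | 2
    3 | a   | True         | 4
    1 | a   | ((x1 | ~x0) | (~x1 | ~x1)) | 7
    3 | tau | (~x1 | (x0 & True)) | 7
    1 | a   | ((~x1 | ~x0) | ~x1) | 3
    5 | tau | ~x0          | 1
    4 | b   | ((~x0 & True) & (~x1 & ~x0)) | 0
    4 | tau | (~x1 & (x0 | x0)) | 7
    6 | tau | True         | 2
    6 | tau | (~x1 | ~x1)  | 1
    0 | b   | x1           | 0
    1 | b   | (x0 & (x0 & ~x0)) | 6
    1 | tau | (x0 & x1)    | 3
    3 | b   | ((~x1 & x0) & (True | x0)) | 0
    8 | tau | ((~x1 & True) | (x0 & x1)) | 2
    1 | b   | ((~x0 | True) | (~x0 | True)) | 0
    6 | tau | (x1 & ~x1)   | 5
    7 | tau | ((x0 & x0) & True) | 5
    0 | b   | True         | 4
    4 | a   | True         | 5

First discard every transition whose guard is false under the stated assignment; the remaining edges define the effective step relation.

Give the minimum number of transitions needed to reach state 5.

Answer: 2

Analysis:
Layered search for 5:
  Layer 0: {0}
  Layer 1: {4}
  Layer 2: {5}
5 enters at depth 2; path b·a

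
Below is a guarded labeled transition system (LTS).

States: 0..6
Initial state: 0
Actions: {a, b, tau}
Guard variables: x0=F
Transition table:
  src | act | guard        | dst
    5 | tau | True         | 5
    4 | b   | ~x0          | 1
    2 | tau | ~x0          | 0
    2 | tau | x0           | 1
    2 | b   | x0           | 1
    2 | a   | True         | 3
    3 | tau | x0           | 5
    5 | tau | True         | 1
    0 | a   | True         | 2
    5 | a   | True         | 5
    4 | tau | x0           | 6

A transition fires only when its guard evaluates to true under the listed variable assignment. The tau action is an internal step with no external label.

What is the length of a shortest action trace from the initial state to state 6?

BFS to 6:
  Layer 0: {0}
  Layer 1: {2}
  Layer 2: {3}
6 never appears.

Answer: UNREACHABLE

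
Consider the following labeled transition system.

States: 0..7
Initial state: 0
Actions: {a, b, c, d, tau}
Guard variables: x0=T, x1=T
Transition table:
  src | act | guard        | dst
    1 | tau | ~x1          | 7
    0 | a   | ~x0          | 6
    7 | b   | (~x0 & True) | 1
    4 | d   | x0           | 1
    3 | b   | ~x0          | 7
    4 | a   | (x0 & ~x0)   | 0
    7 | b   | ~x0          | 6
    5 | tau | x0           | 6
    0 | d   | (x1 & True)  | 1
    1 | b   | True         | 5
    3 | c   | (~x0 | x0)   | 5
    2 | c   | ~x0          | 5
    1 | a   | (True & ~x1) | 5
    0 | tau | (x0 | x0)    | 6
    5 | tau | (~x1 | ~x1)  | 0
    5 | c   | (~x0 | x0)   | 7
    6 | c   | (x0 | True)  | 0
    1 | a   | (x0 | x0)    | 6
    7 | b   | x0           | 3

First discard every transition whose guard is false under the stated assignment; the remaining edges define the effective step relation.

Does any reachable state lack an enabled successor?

Answer: DEADLOCK-FREE

Analysis:
R = {0,1,3,5,6,7}
  0: d→1  tau→6  [2 out]
  1: a→6  b→5  [2 out]
  3: c→5  [1 out]
  5: c→7  tau→6  [2 out]
  6: c→0  [1 out]
  7: b→3  [1 out]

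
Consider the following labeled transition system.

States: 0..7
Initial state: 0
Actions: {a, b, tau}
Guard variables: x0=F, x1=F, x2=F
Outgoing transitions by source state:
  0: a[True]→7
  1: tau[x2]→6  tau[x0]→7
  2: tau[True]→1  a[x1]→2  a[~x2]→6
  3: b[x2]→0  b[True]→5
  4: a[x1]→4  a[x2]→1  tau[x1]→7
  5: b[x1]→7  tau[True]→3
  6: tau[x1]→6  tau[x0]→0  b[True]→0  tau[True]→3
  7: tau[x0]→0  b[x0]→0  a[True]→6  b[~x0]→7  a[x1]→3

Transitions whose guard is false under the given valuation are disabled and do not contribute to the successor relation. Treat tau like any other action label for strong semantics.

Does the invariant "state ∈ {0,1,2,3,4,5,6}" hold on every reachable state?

Answer: INVARIANT VIOLATED at state 7

Working:
Safe = {0,1,2,3,4,5,6}
Reachable = {0,3,5,6,7}
  0: ✓
  3: ✓
  5: ✓
  6: ✓
  7: VIOLATES
counterexample path to 7: a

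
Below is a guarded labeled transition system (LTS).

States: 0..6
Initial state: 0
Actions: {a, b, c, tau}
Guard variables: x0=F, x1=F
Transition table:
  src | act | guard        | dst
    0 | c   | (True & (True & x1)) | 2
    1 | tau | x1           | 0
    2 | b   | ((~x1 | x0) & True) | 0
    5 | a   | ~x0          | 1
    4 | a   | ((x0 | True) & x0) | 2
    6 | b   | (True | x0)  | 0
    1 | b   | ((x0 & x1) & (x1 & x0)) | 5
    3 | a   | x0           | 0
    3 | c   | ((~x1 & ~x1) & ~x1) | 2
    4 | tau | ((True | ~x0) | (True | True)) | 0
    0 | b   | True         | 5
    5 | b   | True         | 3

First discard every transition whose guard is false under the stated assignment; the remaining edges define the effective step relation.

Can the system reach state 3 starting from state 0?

7 transition(s) survive guard evaluation.
L0 = {0}
L1 = {5}  total {0,5}
L2 = {1,3}  total {0,1,3,5}
L3 = {2}  total {0,1,2,3,5}
R = {0,1,2,3,5}
Path to 3: b·b

Answer: REACHABLE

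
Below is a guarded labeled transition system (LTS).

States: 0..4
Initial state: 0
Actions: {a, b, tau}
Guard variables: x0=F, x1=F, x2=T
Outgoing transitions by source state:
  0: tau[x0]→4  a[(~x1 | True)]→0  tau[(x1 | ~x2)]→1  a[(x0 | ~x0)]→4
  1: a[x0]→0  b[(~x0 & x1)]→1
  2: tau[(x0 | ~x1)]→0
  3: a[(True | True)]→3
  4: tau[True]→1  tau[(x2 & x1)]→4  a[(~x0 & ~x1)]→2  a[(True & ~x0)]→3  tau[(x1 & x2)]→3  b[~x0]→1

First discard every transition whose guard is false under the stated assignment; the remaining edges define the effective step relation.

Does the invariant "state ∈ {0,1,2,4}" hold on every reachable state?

Inv-set: {0,1,2,4}
Reachable = {0,1,2,3,4}
  0: ok
  1: ok
  2: ok
  3: outside
  4: ok
counterexample path to 3: a·a

Answer: INVARIANT VIOLATED at state 3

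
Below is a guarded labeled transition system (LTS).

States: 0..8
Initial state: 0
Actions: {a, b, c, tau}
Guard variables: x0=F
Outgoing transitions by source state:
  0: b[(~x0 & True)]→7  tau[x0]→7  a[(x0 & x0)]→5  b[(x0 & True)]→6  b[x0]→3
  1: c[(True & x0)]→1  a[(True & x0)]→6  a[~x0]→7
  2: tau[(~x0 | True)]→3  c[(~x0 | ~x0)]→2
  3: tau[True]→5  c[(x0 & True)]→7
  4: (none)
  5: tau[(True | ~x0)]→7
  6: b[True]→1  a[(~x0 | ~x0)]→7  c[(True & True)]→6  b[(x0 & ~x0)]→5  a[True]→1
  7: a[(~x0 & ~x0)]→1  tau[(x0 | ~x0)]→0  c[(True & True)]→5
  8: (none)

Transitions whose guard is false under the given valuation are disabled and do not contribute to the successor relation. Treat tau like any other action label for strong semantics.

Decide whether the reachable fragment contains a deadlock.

Answer: DEADLOCK-FREE

Trace:
Reachable = {0,1,5,7}
  0: b→7  [1 exit(s)]
  1: a→7  [1 exit(s)]
  5: tau→7  [1 exit(s)]
  7: a→1  c→5  tau→0  [3 exit(s)]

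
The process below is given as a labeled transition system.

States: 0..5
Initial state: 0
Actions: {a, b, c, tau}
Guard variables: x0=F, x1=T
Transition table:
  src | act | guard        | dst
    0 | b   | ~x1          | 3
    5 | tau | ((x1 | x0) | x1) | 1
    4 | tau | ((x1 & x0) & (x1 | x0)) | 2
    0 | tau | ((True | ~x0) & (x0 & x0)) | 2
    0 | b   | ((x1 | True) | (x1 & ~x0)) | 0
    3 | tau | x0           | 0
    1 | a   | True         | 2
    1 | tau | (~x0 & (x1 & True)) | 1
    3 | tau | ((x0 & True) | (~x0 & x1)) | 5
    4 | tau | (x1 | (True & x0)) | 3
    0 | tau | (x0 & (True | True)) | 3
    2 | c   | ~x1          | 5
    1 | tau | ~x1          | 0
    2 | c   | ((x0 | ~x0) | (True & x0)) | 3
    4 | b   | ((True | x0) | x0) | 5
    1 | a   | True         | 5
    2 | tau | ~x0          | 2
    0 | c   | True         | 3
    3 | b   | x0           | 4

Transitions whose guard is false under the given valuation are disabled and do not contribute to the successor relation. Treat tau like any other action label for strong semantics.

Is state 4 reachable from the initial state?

After dropping false guards: 11 live edges.
L0 = {0}
L1 = {3}  total {0,3}
L2 = {5}  total {0,3,5}
L3 = {1}  total {0,1,3,5}
L4 = {2}  total {0,1,2,3,5}
R = {0,1,2,3,5}

Answer: UNREACHABLE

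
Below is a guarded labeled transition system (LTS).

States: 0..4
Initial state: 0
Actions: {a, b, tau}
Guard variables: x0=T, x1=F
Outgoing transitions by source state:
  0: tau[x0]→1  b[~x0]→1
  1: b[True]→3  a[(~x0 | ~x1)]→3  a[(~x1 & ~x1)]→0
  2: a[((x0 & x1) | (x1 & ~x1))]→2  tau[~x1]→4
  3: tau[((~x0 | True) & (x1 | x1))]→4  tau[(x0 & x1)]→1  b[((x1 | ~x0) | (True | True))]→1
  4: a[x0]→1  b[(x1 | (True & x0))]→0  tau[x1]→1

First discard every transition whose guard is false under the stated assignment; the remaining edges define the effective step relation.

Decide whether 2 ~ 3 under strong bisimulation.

Compute ~ classes (split until stable):
  P[0] = {{0,1,2,3,4}}
  P[1] = {{0,2},{1,4},{3}}
  P[2] = {{0,2},{1},{3},{4}}
  P[3] = {{0},{1},{2},{3},{4}}
5 equivalence class(es) (converged in 4)
[2]={2}  [3]={3}

Answer: NOT BISIMILAR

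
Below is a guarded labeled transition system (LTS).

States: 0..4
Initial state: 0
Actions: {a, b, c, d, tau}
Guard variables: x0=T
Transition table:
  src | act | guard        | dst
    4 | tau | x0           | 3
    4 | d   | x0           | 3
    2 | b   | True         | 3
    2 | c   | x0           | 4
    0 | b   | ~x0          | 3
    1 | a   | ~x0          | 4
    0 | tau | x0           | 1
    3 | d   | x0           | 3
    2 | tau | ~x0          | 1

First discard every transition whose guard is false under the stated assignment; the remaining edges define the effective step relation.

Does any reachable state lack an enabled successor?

R = {0,1}
  0: tau→1  [1 out]
  1: ∅  [STUCK]
Path to 1: tau

Answer: DEADLOCK at state 1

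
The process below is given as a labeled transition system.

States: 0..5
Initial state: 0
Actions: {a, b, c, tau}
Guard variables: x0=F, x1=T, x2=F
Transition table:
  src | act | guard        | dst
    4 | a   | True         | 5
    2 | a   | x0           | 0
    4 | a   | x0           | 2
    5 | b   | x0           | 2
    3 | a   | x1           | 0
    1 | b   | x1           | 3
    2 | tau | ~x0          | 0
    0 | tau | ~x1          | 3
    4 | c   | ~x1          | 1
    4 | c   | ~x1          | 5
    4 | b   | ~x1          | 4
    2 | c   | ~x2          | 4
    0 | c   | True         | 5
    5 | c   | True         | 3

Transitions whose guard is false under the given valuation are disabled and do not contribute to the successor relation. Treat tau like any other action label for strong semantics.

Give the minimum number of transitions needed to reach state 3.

BFS to 3:
  Layer 0: {0}
  Layer 1: {5}
  Layer 2: {3}
depth(3)=2, e.g. c·c

Answer: 2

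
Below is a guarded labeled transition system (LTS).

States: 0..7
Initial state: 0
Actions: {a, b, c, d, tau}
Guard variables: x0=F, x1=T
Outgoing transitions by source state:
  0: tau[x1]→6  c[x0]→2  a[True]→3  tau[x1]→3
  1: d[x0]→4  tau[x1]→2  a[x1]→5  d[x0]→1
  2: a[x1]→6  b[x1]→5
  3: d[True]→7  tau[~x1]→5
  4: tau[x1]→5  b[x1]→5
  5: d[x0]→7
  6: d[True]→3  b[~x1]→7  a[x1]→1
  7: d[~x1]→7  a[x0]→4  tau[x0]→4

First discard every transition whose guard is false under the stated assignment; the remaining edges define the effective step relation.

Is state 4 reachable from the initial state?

After dropping false guards: 12 live edges.
depth 0: {0}
depth 1: {3,6}  total {0,3,6}
depth 2: {1,7}  total {0,1,3,6,7}
depth 3: {2,5}  total {0,1,2,3,5,6,7}
Reachable = {0,1,2,3,5,6,7}

Answer: UNREACHABLE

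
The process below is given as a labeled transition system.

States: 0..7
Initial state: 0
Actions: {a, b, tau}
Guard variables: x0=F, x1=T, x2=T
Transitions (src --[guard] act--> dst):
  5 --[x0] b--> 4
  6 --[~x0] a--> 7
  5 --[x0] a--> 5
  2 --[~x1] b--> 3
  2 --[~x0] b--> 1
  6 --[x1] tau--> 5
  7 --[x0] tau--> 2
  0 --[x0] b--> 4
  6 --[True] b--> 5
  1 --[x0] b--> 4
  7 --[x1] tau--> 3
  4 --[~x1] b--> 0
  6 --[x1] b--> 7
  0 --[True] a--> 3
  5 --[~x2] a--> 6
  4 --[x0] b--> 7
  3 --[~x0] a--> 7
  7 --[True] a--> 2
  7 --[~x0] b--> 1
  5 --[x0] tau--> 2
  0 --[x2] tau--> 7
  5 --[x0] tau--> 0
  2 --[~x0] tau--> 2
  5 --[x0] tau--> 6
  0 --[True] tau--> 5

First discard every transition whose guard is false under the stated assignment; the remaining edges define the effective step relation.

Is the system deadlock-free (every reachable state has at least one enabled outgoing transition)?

Reachable = {0,1,2,3,5,7}
  0: a→3  tau→5  tau→7  [deg 3]
  1: ∅  [STUCK]
  2: b→1  tau→2  [deg 2]
  3: a→7  [deg 1]
  5: ∅  [STUCK]
  7: a→2  b→1  tau→3  [deg 3]
Path to 1: tau·b

Answer: DEADLOCK at state 1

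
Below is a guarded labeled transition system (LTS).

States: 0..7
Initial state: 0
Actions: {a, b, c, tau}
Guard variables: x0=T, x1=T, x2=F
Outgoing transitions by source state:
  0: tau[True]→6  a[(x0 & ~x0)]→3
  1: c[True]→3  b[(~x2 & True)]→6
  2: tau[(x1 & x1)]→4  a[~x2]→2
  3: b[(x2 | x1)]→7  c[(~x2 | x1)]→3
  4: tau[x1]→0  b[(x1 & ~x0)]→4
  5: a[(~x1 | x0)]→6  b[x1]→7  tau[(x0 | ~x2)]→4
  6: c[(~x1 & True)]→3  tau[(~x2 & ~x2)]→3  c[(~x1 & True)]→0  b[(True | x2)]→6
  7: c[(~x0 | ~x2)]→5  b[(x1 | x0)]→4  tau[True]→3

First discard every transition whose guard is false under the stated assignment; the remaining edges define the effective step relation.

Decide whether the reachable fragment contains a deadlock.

Answer: DEADLOCK-FREE

Analysis:
R = {0,3,4,5,6,7}
  0: tau→6  [1 out]
  3: b→7  c→3  [2 out]
  4: tau→0  [1 out]
  5: a→6  b→7  tau→4  [3 out]
  6: b→6  tau→3  [2 out]
  7: b→4  c→5  tau→3  [3 out]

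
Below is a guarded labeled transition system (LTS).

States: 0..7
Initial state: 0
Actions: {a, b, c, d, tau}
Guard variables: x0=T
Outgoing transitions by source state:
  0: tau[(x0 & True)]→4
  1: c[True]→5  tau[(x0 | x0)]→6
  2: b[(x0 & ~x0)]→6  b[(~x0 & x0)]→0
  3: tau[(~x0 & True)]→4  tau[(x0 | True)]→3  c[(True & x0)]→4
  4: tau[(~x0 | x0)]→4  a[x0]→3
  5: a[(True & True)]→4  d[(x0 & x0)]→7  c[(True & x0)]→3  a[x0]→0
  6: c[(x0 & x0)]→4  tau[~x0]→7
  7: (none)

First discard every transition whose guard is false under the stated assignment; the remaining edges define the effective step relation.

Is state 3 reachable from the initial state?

Answer: REACHABLE

Working:
12 transition(s) survive guard evaluation.
L0 = {0}
L1 = {4}  total {0,4}
L2 = {3}  total {0,3,4}
R = {0,3,4}
trace reaching 3: tau·a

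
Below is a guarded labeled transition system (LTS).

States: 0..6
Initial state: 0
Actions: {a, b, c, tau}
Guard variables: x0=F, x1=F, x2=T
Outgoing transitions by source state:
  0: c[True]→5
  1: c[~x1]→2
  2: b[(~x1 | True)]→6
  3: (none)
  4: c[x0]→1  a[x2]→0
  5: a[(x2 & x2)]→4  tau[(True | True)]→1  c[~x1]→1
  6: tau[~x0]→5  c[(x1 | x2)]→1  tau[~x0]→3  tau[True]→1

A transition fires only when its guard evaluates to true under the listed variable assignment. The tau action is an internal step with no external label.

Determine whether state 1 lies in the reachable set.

Answer: REACHABLE

Working:
11 transition(s) survive guard evaluation.
Layer 0: {0}
Layer 1: {5}  total {0,5}
Layer 2: {1,4}  total {0,1,4,5}
Layer 3: {2}  total {0,1,2,4,5}
Layer 4: {6}  total {0,1,2,4,5,6}
Layer 5: {3}  total {0,1,2,3,4,5,6}
Reach set: {0,1,2,3,4,5,6}
trace reaching 1: c·tau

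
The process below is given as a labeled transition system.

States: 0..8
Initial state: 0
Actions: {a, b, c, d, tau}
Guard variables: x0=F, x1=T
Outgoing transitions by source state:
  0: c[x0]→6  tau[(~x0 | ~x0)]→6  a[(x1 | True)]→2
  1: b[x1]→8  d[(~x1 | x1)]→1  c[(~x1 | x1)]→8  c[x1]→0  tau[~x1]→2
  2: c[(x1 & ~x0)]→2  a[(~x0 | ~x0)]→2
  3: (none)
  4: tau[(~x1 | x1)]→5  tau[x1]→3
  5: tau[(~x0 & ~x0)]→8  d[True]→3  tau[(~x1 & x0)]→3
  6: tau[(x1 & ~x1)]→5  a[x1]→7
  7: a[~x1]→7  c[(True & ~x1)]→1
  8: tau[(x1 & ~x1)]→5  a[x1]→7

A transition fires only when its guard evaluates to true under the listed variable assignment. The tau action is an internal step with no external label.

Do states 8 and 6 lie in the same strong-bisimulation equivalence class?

Compute ~ classes (split until stable):
  round 0: {{0,1,2,3,4,5,6,7,8}}
  round 1: {{0},{1},{2},{3,7},{4},{5},{6,8}}
7 equivalence class(es) (converged in 2)
[8]={6,8}  [6]={6,8}

Answer: BISIMILAR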